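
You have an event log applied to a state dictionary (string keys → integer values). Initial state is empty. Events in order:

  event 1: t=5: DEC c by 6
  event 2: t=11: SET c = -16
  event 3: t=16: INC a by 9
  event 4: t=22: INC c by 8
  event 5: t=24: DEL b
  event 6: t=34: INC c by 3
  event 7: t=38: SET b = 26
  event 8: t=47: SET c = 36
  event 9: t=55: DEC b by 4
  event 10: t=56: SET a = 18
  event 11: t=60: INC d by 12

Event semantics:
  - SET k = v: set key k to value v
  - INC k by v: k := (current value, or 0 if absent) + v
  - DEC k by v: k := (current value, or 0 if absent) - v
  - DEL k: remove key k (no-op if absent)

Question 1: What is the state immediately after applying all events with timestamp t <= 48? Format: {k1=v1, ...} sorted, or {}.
Apply events with t <= 48 (8 events):
  after event 1 (t=5: DEC c by 6): {c=-6}
  after event 2 (t=11: SET c = -16): {c=-16}
  after event 3 (t=16: INC a by 9): {a=9, c=-16}
  after event 4 (t=22: INC c by 8): {a=9, c=-8}
  after event 5 (t=24: DEL b): {a=9, c=-8}
  after event 6 (t=34: INC c by 3): {a=9, c=-5}
  after event 7 (t=38: SET b = 26): {a=9, b=26, c=-5}
  after event 8 (t=47: SET c = 36): {a=9, b=26, c=36}

Answer: {a=9, b=26, c=36}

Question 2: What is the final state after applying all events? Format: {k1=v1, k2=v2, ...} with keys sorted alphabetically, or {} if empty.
  after event 1 (t=5: DEC c by 6): {c=-6}
  after event 2 (t=11: SET c = -16): {c=-16}
  after event 3 (t=16: INC a by 9): {a=9, c=-16}
  after event 4 (t=22: INC c by 8): {a=9, c=-8}
  after event 5 (t=24: DEL b): {a=9, c=-8}
  after event 6 (t=34: INC c by 3): {a=9, c=-5}
  after event 7 (t=38: SET b = 26): {a=9, b=26, c=-5}
  after event 8 (t=47: SET c = 36): {a=9, b=26, c=36}
  after event 9 (t=55: DEC b by 4): {a=9, b=22, c=36}
  after event 10 (t=56: SET a = 18): {a=18, b=22, c=36}
  after event 11 (t=60: INC d by 12): {a=18, b=22, c=36, d=12}

Answer: {a=18, b=22, c=36, d=12}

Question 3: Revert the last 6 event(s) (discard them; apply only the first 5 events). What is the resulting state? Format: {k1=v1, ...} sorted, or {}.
Keep first 5 events (discard last 6):
  after event 1 (t=5: DEC c by 6): {c=-6}
  after event 2 (t=11: SET c = -16): {c=-16}
  after event 3 (t=16: INC a by 9): {a=9, c=-16}
  after event 4 (t=22: INC c by 8): {a=9, c=-8}
  after event 5 (t=24: DEL b): {a=9, c=-8}

Answer: {a=9, c=-8}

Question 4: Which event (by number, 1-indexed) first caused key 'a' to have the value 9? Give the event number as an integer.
Answer: 3

Derivation:
Looking for first event where a becomes 9:
  event 3: a (absent) -> 9  <-- first match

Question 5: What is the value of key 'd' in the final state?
Track key 'd' through all 11 events:
  event 1 (t=5: DEC c by 6): d unchanged
  event 2 (t=11: SET c = -16): d unchanged
  event 3 (t=16: INC a by 9): d unchanged
  event 4 (t=22: INC c by 8): d unchanged
  event 5 (t=24: DEL b): d unchanged
  event 6 (t=34: INC c by 3): d unchanged
  event 7 (t=38: SET b = 26): d unchanged
  event 8 (t=47: SET c = 36): d unchanged
  event 9 (t=55: DEC b by 4): d unchanged
  event 10 (t=56: SET a = 18): d unchanged
  event 11 (t=60: INC d by 12): d (absent) -> 12
Final: d = 12

Answer: 12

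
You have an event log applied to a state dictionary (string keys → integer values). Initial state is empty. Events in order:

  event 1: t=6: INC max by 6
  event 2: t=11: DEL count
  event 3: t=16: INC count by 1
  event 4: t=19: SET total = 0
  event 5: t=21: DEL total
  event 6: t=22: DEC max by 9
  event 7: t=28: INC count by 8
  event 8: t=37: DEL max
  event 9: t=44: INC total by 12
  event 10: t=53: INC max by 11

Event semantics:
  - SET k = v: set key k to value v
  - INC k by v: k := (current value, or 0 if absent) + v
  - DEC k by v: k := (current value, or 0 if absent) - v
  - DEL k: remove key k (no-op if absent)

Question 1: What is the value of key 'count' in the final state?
Answer: 9

Derivation:
Track key 'count' through all 10 events:
  event 1 (t=6: INC max by 6): count unchanged
  event 2 (t=11: DEL count): count (absent) -> (absent)
  event 3 (t=16: INC count by 1): count (absent) -> 1
  event 4 (t=19: SET total = 0): count unchanged
  event 5 (t=21: DEL total): count unchanged
  event 6 (t=22: DEC max by 9): count unchanged
  event 7 (t=28: INC count by 8): count 1 -> 9
  event 8 (t=37: DEL max): count unchanged
  event 9 (t=44: INC total by 12): count unchanged
  event 10 (t=53: INC max by 11): count unchanged
Final: count = 9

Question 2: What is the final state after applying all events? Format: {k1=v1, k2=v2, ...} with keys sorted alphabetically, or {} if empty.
Answer: {count=9, max=11, total=12}

Derivation:
  after event 1 (t=6: INC max by 6): {max=6}
  after event 2 (t=11: DEL count): {max=6}
  after event 3 (t=16: INC count by 1): {count=1, max=6}
  after event 4 (t=19: SET total = 0): {count=1, max=6, total=0}
  after event 5 (t=21: DEL total): {count=1, max=6}
  after event 6 (t=22: DEC max by 9): {count=1, max=-3}
  after event 7 (t=28: INC count by 8): {count=9, max=-3}
  after event 8 (t=37: DEL max): {count=9}
  after event 9 (t=44: INC total by 12): {count=9, total=12}
  after event 10 (t=53: INC max by 11): {count=9, max=11, total=12}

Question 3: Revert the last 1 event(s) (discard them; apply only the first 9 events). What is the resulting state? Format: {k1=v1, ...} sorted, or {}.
Keep first 9 events (discard last 1):
  after event 1 (t=6: INC max by 6): {max=6}
  after event 2 (t=11: DEL count): {max=6}
  after event 3 (t=16: INC count by 1): {count=1, max=6}
  after event 4 (t=19: SET total = 0): {count=1, max=6, total=0}
  after event 5 (t=21: DEL total): {count=1, max=6}
  after event 6 (t=22: DEC max by 9): {count=1, max=-3}
  after event 7 (t=28: INC count by 8): {count=9, max=-3}
  after event 8 (t=37: DEL max): {count=9}
  after event 9 (t=44: INC total by 12): {count=9, total=12}

Answer: {count=9, total=12}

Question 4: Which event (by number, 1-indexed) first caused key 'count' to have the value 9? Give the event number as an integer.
Looking for first event where count becomes 9:
  event 3: count = 1
  event 4: count = 1
  event 5: count = 1
  event 6: count = 1
  event 7: count 1 -> 9  <-- first match

Answer: 7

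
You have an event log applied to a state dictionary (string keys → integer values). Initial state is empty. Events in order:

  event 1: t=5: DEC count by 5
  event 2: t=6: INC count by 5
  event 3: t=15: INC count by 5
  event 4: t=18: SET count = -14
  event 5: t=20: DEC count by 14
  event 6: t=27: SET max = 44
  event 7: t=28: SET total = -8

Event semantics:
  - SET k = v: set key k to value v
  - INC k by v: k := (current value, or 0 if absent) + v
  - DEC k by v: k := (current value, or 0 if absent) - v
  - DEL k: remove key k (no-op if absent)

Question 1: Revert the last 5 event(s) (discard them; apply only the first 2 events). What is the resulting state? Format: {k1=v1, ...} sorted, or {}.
Answer: {count=0}

Derivation:
Keep first 2 events (discard last 5):
  after event 1 (t=5: DEC count by 5): {count=-5}
  after event 2 (t=6: INC count by 5): {count=0}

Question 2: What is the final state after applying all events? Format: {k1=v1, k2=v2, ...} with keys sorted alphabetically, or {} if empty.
Answer: {count=-28, max=44, total=-8}

Derivation:
  after event 1 (t=5: DEC count by 5): {count=-5}
  after event 2 (t=6: INC count by 5): {count=0}
  after event 3 (t=15: INC count by 5): {count=5}
  after event 4 (t=18: SET count = -14): {count=-14}
  after event 5 (t=20: DEC count by 14): {count=-28}
  after event 6 (t=27: SET max = 44): {count=-28, max=44}
  after event 7 (t=28: SET total = -8): {count=-28, max=44, total=-8}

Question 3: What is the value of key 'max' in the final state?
Answer: 44

Derivation:
Track key 'max' through all 7 events:
  event 1 (t=5: DEC count by 5): max unchanged
  event 2 (t=6: INC count by 5): max unchanged
  event 3 (t=15: INC count by 5): max unchanged
  event 4 (t=18: SET count = -14): max unchanged
  event 5 (t=20: DEC count by 14): max unchanged
  event 6 (t=27: SET max = 44): max (absent) -> 44
  event 7 (t=28: SET total = -8): max unchanged
Final: max = 44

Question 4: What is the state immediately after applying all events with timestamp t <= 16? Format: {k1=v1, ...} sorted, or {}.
Apply events with t <= 16 (3 events):
  after event 1 (t=5: DEC count by 5): {count=-5}
  after event 2 (t=6: INC count by 5): {count=0}
  after event 3 (t=15: INC count by 5): {count=5}

Answer: {count=5}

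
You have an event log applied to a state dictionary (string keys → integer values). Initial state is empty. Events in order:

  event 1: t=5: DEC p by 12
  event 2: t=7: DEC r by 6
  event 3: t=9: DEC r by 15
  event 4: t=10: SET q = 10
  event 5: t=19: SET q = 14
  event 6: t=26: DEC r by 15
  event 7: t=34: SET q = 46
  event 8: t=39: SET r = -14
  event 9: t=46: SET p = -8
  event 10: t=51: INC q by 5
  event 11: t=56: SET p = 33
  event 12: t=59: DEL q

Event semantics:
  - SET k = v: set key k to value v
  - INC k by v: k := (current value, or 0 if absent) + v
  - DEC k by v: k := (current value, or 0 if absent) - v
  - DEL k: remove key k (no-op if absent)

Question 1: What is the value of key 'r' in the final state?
Track key 'r' through all 12 events:
  event 1 (t=5: DEC p by 12): r unchanged
  event 2 (t=7: DEC r by 6): r (absent) -> -6
  event 3 (t=9: DEC r by 15): r -6 -> -21
  event 4 (t=10: SET q = 10): r unchanged
  event 5 (t=19: SET q = 14): r unchanged
  event 6 (t=26: DEC r by 15): r -21 -> -36
  event 7 (t=34: SET q = 46): r unchanged
  event 8 (t=39: SET r = -14): r -36 -> -14
  event 9 (t=46: SET p = -8): r unchanged
  event 10 (t=51: INC q by 5): r unchanged
  event 11 (t=56: SET p = 33): r unchanged
  event 12 (t=59: DEL q): r unchanged
Final: r = -14

Answer: -14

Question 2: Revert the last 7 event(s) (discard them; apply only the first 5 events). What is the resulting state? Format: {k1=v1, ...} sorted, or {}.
Keep first 5 events (discard last 7):
  after event 1 (t=5: DEC p by 12): {p=-12}
  after event 2 (t=7: DEC r by 6): {p=-12, r=-6}
  after event 3 (t=9: DEC r by 15): {p=-12, r=-21}
  after event 4 (t=10: SET q = 10): {p=-12, q=10, r=-21}
  after event 5 (t=19: SET q = 14): {p=-12, q=14, r=-21}

Answer: {p=-12, q=14, r=-21}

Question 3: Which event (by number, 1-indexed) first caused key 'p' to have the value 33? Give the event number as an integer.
Answer: 11

Derivation:
Looking for first event where p becomes 33:
  event 1: p = -12
  event 2: p = -12
  event 3: p = -12
  event 4: p = -12
  event 5: p = -12
  event 6: p = -12
  event 7: p = -12
  event 8: p = -12
  event 9: p = -8
  event 10: p = -8
  event 11: p -8 -> 33  <-- first match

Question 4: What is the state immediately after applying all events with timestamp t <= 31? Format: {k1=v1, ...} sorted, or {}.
Apply events with t <= 31 (6 events):
  after event 1 (t=5: DEC p by 12): {p=-12}
  after event 2 (t=7: DEC r by 6): {p=-12, r=-6}
  after event 3 (t=9: DEC r by 15): {p=-12, r=-21}
  after event 4 (t=10: SET q = 10): {p=-12, q=10, r=-21}
  after event 5 (t=19: SET q = 14): {p=-12, q=14, r=-21}
  after event 6 (t=26: DEC r by 15): {p=-12, q=14, r=-36}

Answer: {p=-12, q=14, r=-36}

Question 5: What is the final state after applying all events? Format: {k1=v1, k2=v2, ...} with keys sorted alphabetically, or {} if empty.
Answer: {p=33, r=-14}

Derivation:
  after event 1 (t=5: DEC p by 12): {p=-12}
  after event 2 (t=7: DEC r by 6): {p=-12, r=-6}
  after event 3 (t=9: DEC r by 15): {p=-12, r=-21}
  after event 4 (t=10: SET q = 10): {p=-12, q=10, r=-21}
  after event 5 (t=19: SET q = 14): {p=-12, q=14, r=-21}
  after event 6 (t=26: DEC r by 15): {p=-12, q=14, r=-36}
  after event 7 (t=34: SET q = 46): {p=-12, q=46, r=-36}
  after event 8 (t=39: SET r = -14): {p=-12, q=46, r=-14}
  after event 9 (t=46: SET p = -8): {p=-8, q=46, r=-14}
  after event 10 (t=51: INC q by 5): {p=-8, q=51, r=-14}
  after event 11 (t=56: SET p = 33): {p=33, q=51, r=-14}
  after event 12 (t=59: DEL q): {p=33, r=-14}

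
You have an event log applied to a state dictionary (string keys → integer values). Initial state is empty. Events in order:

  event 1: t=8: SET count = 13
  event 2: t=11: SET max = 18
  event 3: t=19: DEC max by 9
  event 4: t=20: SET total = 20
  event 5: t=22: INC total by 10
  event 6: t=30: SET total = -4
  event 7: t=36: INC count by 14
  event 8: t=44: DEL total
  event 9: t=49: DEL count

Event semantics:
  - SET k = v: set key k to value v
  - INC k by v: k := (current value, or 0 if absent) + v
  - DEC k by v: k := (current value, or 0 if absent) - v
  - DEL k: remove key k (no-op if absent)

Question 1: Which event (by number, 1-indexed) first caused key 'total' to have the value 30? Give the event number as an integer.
Answer: 5

Derivation:
Looking for first event where total becomes 30:
  event 4: total = 20
  event 5: total 20 -> 30  <-- first match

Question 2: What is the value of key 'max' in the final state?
Track key 'max' through all 9 events:
  event 1 (t=8: SET count = 13): max unchanged
  event 2 (t=11: SET max = 18): max (absent) -> 18
  event 3 (t=19: DEC max by 9): max 18 -> 9
  event 4 (t=20: SET total = 20): max unchanged
  event 5 (t=22: INC total by 10): max unchanged
  event 6 (t=30: SET total = -4): max unchanged
  event 7 (t=36: INC count by 14): max unchanged
  event 8 (t=44: DEL total): max unchanged
  event 9 (t=49: DEL count): max unchanged
Final: max = 9

Answer: 9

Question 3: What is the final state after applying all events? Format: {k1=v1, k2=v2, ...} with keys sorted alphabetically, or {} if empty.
Answer: {max=9}

Derivation:
  after event 1 (t=8: SET count = 13): {count=13}
  after event 2 (t=11: SET max = 18): {count=13, max=18}
  after event 3 (t=19: DEC max by 9): {count=13, max=9}
  after event 4 (t=20: SET total = 20): {count=13, max=9, total=20}
  after event 5 (t=22: INC total by 10): {count=13, max=9, total=30}
  after event 6 (t=30: SET total = -4): {count=13, max=9, total=-4}
  after event 7 (t=36: INC count by 14): {count=27, max=9, total=-4}
  after event 8 (t=44: DEL total): {count=27, max=9}
  after event 9 (t=49: DEL count): {max=9}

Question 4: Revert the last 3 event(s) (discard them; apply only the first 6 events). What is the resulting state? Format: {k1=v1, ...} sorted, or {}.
Answer: {count=13, max=9, total=-4}

Derivation:
Keep first 6 events (discard last 3):
  after event 1 (t=8: SET count = 13): {count=13}
  after event 2 (t=11: SET max = 18): {count=13, max=18}
  after event 3 (t=19: DEC max by 9): {count=13, max=9}
  after event 4 (t=20: SET total = 20): {count=13, max=9, total=20}
  after event 5 (t=22: INC total by 10): {count=13, max=9, total=30}
  after event 6 (t=30: SET total = -4): {count=13, max=9, total=-4}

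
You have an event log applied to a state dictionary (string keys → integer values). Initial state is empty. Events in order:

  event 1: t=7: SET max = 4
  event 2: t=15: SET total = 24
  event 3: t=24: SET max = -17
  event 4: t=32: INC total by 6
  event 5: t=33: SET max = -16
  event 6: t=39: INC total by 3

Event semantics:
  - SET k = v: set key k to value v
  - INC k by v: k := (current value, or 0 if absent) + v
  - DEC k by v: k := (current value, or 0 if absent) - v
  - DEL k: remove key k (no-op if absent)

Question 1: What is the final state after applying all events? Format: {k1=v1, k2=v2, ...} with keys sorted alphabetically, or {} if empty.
  after event 1 (t=7: SET max = 4): {max=4}
  after event 2 (t=15: SET total = 24): {max=4, total=24}
  after event 3 (t=24: SET max = -17): {max=-17, total=24}
  after event 4 (t=32: INC total by 6): {max=-17, total=30}
  after event 5 (t=33: SET max = -16): {max=-16, total=30}
  after event 6 (t=39: INC total by 3): {max=-16, total=33}

Answer: {max=-16, total=33}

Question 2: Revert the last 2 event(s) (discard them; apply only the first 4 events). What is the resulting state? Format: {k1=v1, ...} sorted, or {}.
Keep first 4 events (discard last 2):
  after event 1 (t=7: SET max = 4): {max=4}
  after event 2 (t=15: SET total = 24): {max=4, total=24}
  after event 3 (t=24: SET max = -17): {max=-17, total=24}
  after event 4 (t=32: INC total by 6): {max=-17, total=30}

Answer: {max=-17, total=30}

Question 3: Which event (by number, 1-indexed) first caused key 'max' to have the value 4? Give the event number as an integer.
Answer: 1

Derivation:
Looking for first event where max becomes 4:
  event 1: max (absent) -> 4  <-- first match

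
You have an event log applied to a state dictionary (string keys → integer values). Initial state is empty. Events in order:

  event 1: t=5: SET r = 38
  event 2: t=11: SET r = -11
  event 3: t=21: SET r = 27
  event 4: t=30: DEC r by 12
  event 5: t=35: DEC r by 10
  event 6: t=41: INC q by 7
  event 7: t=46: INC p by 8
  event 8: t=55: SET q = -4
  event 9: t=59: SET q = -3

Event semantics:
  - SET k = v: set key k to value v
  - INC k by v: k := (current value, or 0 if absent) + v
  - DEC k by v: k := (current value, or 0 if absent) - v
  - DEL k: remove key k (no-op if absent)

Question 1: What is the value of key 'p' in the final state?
Answer: 8

Derivation:
Track key 'p' through all 9 events:
  event 1 (t=5: SET r = 38): p unchanged
  event 2 (t=11: SET r = -11): p unchanged
  event 3 (t=21: SET r = 27): p unchanged
  event 4 (t=30: DEC r by 12): p unchanged
  event 5 (t=35: DEC r by 10): p unchanged
  event 6 (t=41: INC q by 7): p unchanged
  event 7 (t=46: INC p by 8): p (absent) -> 8
  event 8 (t=55: SET q = -4): p unchanged
  event 9 (t=59: SET q = -3): p unchanged
Final: p = 8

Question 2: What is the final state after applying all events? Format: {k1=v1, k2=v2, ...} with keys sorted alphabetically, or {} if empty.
Answer: {p=8, q=-3, r=5}

Derivation:
  after event 1 (t=5: SET r = 38): {r=38}
  after event 2 (t=11: SET r = -11): {r=-11}
  after event 3 (t=21: SET r = 27): {r=27}
  after event 4 (t=30: DEC r by 12): {r=15}
  after event 5 (t=35: DEC r by 10): {r=5}
  after event 6 (t=41: INC q by 7): {q=7, r=5}
  after event 7 (t=46: INC p by 8): {p=8, q=7, r=5}
  after event 8 (t=55: SET q = -4): {p=8, q=-4, r=5}
  after event 9 (t=59: SET q = -3): {p=8, q=-3, r=5}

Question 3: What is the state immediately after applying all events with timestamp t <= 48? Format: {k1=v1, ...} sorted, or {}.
Answer: {p=8, q=7, r=5}

Derivation:
Apply events with t <= 48 (7 events):
  after event 1 (t=5: SET r = 38): {r=38}
  after event 2 (t=11: SET r = -11): {r=-11}
  after event 3 (t=21: SET r = 27): {r=27}
  after event 4 (t=30: DEC r by 12): {r=15}
  after event 5 (t=35: DEC r by 10): {r=5}
  after event 6 (t=41: INC q by 7): {q=7, r=5}
  after event 7 (t=46: INC p by 8): {p=8, q=7, r=5}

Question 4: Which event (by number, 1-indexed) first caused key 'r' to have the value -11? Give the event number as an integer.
Answer: 2

Derivation:
Looking for first event where r becomes -11:
  event 1: r = 38
  event 2: r 38 -> -11  <-- first match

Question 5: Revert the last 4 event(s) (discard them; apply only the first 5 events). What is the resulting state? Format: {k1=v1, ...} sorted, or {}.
Keep first 5 events (discard last 4):
  after event 1 (t=5: SET r = 38): {r=38}
  after event 2 (t=11: SET r = -11): {r=-11}
  after event 3 (t=21: SET r = 27): {r=27}
  after event 4 (t=30: DEC r by 12): {r=15}
  after event 5 (t=35: DEC r by 10): {r=5}

Answer: {r=5}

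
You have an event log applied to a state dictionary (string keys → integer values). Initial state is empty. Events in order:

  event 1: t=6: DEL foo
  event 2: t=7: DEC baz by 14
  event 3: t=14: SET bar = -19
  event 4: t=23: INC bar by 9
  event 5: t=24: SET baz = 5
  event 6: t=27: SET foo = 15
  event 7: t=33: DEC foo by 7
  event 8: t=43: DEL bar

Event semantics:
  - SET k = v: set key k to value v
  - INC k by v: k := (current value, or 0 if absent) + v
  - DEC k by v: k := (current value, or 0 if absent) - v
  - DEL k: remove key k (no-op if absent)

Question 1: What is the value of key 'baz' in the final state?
Track key 'baz' through all 8 events:
  event 1 (t=6: DEL foo): baz unchanged
  event 2 (t=7: DEC baz by 14): baz (absent) -> -14
  event 3 (t=14: SET bar = -19): baz unchanged
  event 4 (t=23: INC bar by 9): baz unchanged
  event 5 (t=24: SET baz = 5): baz -14 -> 5
  event 6 (t=27: SET foo = 15): baz unchanged
  event 7 (t=33: DEC foo by 7): baz unchanged
  event 8 (t=43: DEL bar): baz unchanged
Final: baz = 5

Answer: 5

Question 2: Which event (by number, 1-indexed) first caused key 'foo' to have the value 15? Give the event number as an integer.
Answer: 6

Derivation:
Looking for first event where foo becomes 15:
  event 6: foo (absent) -> 15  <-- first match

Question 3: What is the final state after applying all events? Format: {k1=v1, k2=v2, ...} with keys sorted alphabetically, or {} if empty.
  after event 1 (t=6: DEL foo): {}
  after event 2 (t=7: DEC baz by 14): {baz=-14}
  after event 3 (t=14: SET bar = -19): {bar=-19, baz=-14}
  after event 4 (t=23: INC bar by 9): {bar=-10, baz=-14}
  after event 5 (t=24: SET baz = 5): {bar=-10, baz=5}
  after event 6 (t=27: SET foo = 15): {bar=-10, baz=5, foo=15}
  after event 7 (t=33: DEC foo by 7): {bar=-10, baz=5, foo=8}
  after event 8 (t=43: DEL bar): {baz=5, foo=8}

Answer: {baz=5, foo=8}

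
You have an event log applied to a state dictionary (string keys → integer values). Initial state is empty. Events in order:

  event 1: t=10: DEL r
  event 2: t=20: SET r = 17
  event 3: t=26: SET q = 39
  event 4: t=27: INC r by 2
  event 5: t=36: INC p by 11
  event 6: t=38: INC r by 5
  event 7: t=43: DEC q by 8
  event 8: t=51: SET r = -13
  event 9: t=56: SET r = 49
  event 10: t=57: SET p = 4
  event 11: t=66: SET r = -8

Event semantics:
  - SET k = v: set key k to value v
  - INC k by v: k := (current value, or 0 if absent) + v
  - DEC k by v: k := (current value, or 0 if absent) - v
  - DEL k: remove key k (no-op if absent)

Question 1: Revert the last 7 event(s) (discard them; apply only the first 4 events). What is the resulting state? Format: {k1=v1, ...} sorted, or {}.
Answer: {q=39, r=19}

Derivation:
Keep first 4 events (discard last 7):
  after event 1 (t=10: DEL r): {}
  after event 2 (t=20: SET r = 17): {r=17}
  after event 3 (t=26: SET q = 39): {q=39, r=17}
  after event 4 (t=27: INC r by 2): {q=39, r=19}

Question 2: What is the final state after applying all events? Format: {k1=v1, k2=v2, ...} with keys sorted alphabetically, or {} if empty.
  after event 1 (t=10: DEL r): {}
  after event 2 (t=20: SET r = 17): {r=17}
  after event 3 (t=26: SET q = 39): {q=39, r=17}
  after event 4 (t=27: INC r by 2): {q=39, r=19}
  after event 5 (t=36: INC p by 11): {p=11, q=39, r=19}
  after event 6 (t=38: INC r by 5): {p=11, q=39, r=24}
  after event 7 (t=43: DEC q by 8): {p=11, q=31, r=24}
  after event 8 (t=51: SET r = -13): {p=11, q=31, r=-13}
  after event 9 (t=56: SET r = 49): {p=11, q=31, r=49}
  after event 10 (t=57: SET p = 4): {p=4, q=31, r=49}
  after event 11 (t=66: SET r = -8): {p=4, q=31, r=-8}

Answer: {p=4, q=31, r=-8}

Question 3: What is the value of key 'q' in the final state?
Track key 'q' through all 11 events:
  event 1 (t=10: DEL r): q unchanged
  event 2 (t=20: SET r = 17): q unchanged
  event 3 (t=26: SET q = 39): q (absent) -> 39
  event 4 (t=27: INC r by 2): q unchanged
  event 5 (t=36: INC p by 11): q unchanged
  event 6 (t=38: INC r by 5): q unchanged
  event 7 (t=43: DEC q by 8): q 39 -> 31
  event 8 (t=51: SET r = -13): q unchanged
  event 9 (t=56: SET r = 49): q unchanged
  event 10 (t=57: SET p = 4): q unchanged
  event 11 (t=66: SET r = -8): q unchanged
Final: q = 31

Answer: 31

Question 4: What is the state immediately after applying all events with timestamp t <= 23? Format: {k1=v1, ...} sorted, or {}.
Apply events with t <= 23 (2 events):
  after event 1 (t=10: DEL r): {}
  after event 2 (t=20: SET r = 17): {r=17}

Answer: {r=17}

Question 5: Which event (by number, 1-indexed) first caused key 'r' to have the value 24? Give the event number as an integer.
Looking for first event where r becomes 24:
  event 2: r = 17
  event 3: r = 17
  event 4: r = 19
  event 5: r = 19
  event 6: r 19 -> 24  <-- first match

Answer: 6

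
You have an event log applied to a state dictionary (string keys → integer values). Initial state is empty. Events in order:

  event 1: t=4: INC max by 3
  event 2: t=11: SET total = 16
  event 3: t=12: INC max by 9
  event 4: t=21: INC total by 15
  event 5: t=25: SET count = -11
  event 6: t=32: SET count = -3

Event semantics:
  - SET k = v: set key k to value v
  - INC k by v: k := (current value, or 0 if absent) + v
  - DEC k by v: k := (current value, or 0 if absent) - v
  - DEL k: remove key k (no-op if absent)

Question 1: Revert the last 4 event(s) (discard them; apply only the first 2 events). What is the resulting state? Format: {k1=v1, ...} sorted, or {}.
Keep first 2 events (discard last 4):
  after event 1 (t=4: INC max by 3): {max=3}
  after event 2 (t=11: SET total = 16): {max=3, total=16}

Answer: {max=3, total=16}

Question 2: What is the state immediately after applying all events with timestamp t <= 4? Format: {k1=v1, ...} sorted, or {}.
Answer: {max=3}

Derivation:
Apply events with t <= 4 (1 events):
  after event 1 (t=4: INC max by 3): {max=3}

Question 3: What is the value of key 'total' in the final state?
Answer: 31

Derivation:
Track key 'total' through all 6 events:
  event 1 (t=4: INC max by 3): total unchanged
  event 2 (t=11: SET total = 16): total (absent) -> 16
  event 3 (t=12: INC max by 9): total unchanged
  event 4 (t=21: INC total by 15): total 16 -> 31
  event 5 (t=25: SET count = -11): total unchanged
  event 6 (t=32: SET count = -3): total unchanged
Final: total = 31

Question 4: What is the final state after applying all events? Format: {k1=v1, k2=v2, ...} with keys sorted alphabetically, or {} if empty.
  after event 1 (t=4: INC max by 3): {max=3}
  after event 2 (t=11: SET total = 16): {max=3, total=16}
  after event 3 (t=12: INC max by 9): {max=12, total=16}
  after event 4 (t=21: INC total by 15): {max=12, total=31}
  after event 5 (t=25: SET count = -11): {count=-11, max=12, total=31}
  after event 6 (t=32: SET count = -3): {count=-3, max=12, total=31}

Answer: {count=-3, max=12, total=31}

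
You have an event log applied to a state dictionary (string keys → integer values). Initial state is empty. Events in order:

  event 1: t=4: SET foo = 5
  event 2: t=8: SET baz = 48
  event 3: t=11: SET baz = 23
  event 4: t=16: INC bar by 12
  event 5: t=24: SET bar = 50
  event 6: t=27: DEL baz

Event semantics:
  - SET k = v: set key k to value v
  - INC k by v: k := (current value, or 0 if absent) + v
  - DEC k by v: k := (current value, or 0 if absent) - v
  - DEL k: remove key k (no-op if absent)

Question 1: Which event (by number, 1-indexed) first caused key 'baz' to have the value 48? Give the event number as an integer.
Answer: 2

Derivation:
Looking for first event where baz becomes 48:
  event 2: baz (absent) -> 48  <-- first match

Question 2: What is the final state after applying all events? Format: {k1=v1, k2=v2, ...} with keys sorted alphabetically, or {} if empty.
Answer: {bar=50, foo=5}

Derivation:
  after event 1 (t=4: SET foo = 5): {foo=5}
  after event 2 (t=8: SET baz = 48): {baz=48, foo=5}
  after event 3 (t=11: SET baz = 23): {baz=23, foo=5}
  after event 4 (t=16: INC bar by 12): {bar=12, baz=23, foo=5}
  after event 5 (t=24: SET bar = 50): {bar=50, baz=23, foo=5}
  after event 6 (t=27: DEL baz): {bar=50, foo=5}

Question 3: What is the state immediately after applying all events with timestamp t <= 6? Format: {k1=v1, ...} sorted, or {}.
Apply events with t <= 6 (1 events):
  after event 1 (t=4: SET foo = 5): {foo=5}

Answer: {foo=5}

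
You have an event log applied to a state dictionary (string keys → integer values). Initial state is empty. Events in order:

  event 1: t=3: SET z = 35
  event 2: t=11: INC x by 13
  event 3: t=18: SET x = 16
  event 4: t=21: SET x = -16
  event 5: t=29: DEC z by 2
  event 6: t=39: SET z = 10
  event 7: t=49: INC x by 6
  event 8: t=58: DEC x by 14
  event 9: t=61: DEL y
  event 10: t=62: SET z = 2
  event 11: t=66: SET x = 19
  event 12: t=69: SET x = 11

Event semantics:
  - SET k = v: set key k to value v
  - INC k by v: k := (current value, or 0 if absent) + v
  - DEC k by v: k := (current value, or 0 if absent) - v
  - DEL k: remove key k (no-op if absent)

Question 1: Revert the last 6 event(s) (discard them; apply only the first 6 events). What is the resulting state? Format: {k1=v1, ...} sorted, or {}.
Keep first 6 events (discard last 6):
  after event 1 (t=3: SET z = 35): {z=35}
  after event 2 (t=11: INC x by 13): {x=13, z=35}
  after event 3 (t=18: SET x = 16): {x=16, z=35}
  after event 4 (t=21: SET x = -16): {x=-16, z=35}
  after event 5 (t=29: DEC z by 2): {x=-16, z=33}
  after event 6 (t=39: SET z = 10): {x=-16, z=10}

Answer: {x=-16, z=10}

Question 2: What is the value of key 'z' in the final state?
Answer: 2

Derivation:
Track key 'z' through all 12 events:
  event 1 (t=3: SET z = 35): z (absent) -> 35
  event 2 (t=11: INC x by 13): z unchanged
  event 3 (t=18: SET x = 16): z unchanged
  event 4 (t=21: SET x = -16): z unchanged
  event 5 (t=29: DEC z by 2): z 35 -> 33
  event 6 (t=39: SET z = 10): z 33 -> 10
  event 7 (t=49: INC x by 6): z unchanged
  event 8 (t=58: DEC x by 14): z unchanged
  event 9 (t=61: DEL y): z unchanged
  event 10 (t=62: SET z = 2): z 10 -> 2
  event 11 (t=66: SET x = 19): z unchanged
  event 12 (t=69: SET x = 11): z unchanged
Final: z = 2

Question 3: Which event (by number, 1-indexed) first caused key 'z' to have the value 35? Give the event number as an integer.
Answer: 1

Derivation:
Looking for first event where z becomes 35:
  event 1: z (absent) -> 35  <-- first match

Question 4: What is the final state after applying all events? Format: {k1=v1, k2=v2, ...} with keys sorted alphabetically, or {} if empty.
  after event 1 (t=3: SET z = 35): {z=35}
  after event 2 (t=11: INC x by 13): {x=13, z=35}
  after event 3 (t=18: SET x = 16): {x=16, z=35}
  after event 4 (t=21: SET x = -16): {x=-16, z=35}
  after event 5 (t=29: DEC z by 2): {x=-16, z=33}
  after event 6 (t=39: SET z = 10): {x=-16, z=10}
  after event 7 (t=49: INC x by 6): {x=-10, z=10}
  after event 8 (t=58: DEC x by 14): {x=-24, z=10}
  after event 9 (t=61: DEL y): {x=-24, z=10}
  after event 10 (t=62: SET z = 2): {x=-24, z=2}
  after event 11 (t=66: SET x = 19): {x=19, z=2}
  after event 12 (t=69: SET x = 11): {x=11, z=2}

Answer: {x=11, z=2}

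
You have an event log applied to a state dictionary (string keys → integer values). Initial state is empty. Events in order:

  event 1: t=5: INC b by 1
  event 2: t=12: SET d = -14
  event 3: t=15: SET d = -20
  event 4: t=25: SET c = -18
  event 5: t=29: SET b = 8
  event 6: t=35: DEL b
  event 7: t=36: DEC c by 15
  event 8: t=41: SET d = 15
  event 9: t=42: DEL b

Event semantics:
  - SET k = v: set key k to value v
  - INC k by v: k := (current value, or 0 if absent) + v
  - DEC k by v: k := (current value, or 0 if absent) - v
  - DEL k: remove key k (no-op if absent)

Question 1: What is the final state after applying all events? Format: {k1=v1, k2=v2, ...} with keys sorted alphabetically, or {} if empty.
Answer: {c=-33, d=15}

Derivation:
  after event 1 (t=5: INC b by 1): {b=1}
  after event 2 (t=12: SET d = -14): {b=1, d=-14}
  after event 3 (t=15: SET d = -20): {b=1, d=-20}
  after event 4 (t=25: SET c = -18): {b=1, c=-18, d=-20}
  after event 5 (t=29: SET b = 8): {b=8, c=-18, d=-20}
  after event 6 (t=35: DEL b): {c=-18, d=-20}
  after event 7 (t=36: DEC c by 15): {c=-33, d=-20}
  after event 8 (t=41: SET d = 15): {c=-33, d=15}
  after event 9 (t=42: DEL b): {c=-33, d=15}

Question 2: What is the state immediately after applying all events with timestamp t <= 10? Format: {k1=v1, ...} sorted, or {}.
Answer: {b=1}

Derivation:
Apply events with t <= 10 (1 events):
  after event 1 (t=5: INC b by 1): {b=1}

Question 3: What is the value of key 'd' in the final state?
Answer: 15

Derivation:
Track key 'd' through all 9 events:
  event 1 (t=5: INC b by 1): d unchanged
  event 2 (t=12: SET d = -14): d (absent) -> -14
  event 3 (t=15: SET d = -20): d -14 -> -20
  event 4 (t=25: SET c = -18): d unchanged
  event 5 (t=29: SET b = 8): d unchanged
  event 6 (t=35: DEL b): d unchanged
  event 7 (t=36: DEC c by 15): d unchanged
  event 8 (t=41: SET d = 15): d -20 -> 15
  event 9 (t=42: DEL b): d unchanged
Final: d = 15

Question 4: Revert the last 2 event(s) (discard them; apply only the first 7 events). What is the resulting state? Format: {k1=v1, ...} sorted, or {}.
Keep first 7 events (discard last 2):
  after event 1 (t=5: INC b by 1): {b=1}
  after event 2 (t=12: SET d = -14): {b=1, d=-14}
  after event 3 (t=15: SET d = -20): {b=1, d=-20}
  after event 4 (t=25: SET c = -18): {b=1, c=-18, d=-20}
  after event 5 (t=29: SET b = 8): {b=8, c=-18, d=-20}
  after event 6 (t=35: DEL b): {c=-18, d=-20}
  after event 7 (t=36: DEC c by 15): {c=-33, d=-20}

Answer: {c=-33, d=-20}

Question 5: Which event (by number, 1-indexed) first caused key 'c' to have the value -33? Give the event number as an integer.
Answer: 7

Derivation:
Looking for first event where c becomes -33:
  event 4: c = -18
  event 5: c = -18
  event 6: c = -18
  event 7: c -18 -> -33  <-- first match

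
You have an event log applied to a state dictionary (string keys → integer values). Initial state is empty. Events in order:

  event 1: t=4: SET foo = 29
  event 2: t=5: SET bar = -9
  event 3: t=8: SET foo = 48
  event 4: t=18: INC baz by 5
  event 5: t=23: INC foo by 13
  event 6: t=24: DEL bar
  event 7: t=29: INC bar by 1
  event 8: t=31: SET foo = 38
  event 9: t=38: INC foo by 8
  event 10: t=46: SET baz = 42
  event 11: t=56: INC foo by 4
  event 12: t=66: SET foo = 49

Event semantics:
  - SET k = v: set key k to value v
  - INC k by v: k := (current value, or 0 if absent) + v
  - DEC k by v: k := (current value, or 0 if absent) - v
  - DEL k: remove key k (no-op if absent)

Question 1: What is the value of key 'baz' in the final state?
Track key 'baz' through all 12 events:
  event 1 (t=4: SET foo = 29): baz unchanged
  event 2 (t=5: SET bar = -9): baz unchanged
  event 3 (t=8: SET foo = 48): baz unchanged
  event 4 (t=18: INC baz by 5): baz (absent) -> 5
  event 5 (t=23: INC foo by 13): baz unchanged
  event 6 (t=24: DEL bar): baz unchanged
  event 7 (t=29: INC bar by 1): baz unchanged
  event 8 (t=31: SET foo = 38): baz unchanged
  event 9 (t=38: INC foo by 8): baz unchanged
  event 10 (t=46: SET baz = 42): baz 5 -> 42
  event 11 (t=56: INC foo by 4): baz unchanged
  event 12 (t=66: SET foo = 49): baz unchanged
Final: baz = 42

Answer: 42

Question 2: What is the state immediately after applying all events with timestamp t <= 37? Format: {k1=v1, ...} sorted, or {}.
Answer: {bar=1, baz=5, foo=38}

Derivation:
Apply events with t <= 37 (8 events):
  after event 1 (t=4: SET foo = 29): {foo=29}
  after event 2 (t=5: SET bar = -9): {bar=-9, foo=29}
  after event 3 (t=8: SET foo = 48): {bar=-9, foo=48}
  after event 4 (t=18: INC baz by 5): {bar=-9, baz=5, foo=48}
  after event 5 (t=23: INC foo by 13): {bar=-9, baz=5, foo=61}
  after event 6 (t=24: DEL bar): {baz=5, foo=61}
  after event 7 (t=29: INC bar by 1): {bar=1, baz=5, foo=61}
  after event 8 (t=31: SET foo = 38): {bar=1, baz=5, foo=38}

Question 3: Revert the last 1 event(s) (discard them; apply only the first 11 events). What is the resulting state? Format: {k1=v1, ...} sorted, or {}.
Keep first 11 events (discard last 1):
  after event 1 (t=4: SET foo = 29): {foo=29}
  after event 2 (t=5: SET bar = -9): {bar=-9, foo=29}
  after event 3 (t=8: SET foo = 48): {bar=-9, foo=48}
  after event 4 (t=18: INC baz by 5): {bar=-9, baz=5, foo=48}
  after event 5 (t=23: INC foo by 13): {bar=-9, baz=5, foo=61}
  after event 6 (t=24: DEL bar): {baz=5, foo=61}
  after event 7 (t=29: INC bar by 1): {bar=1, baz=5, foo=61}
  after event 8 (t=31: SET foo = 38): {bar=1, baz=5, foo=38}
  after event 9 (t=38: INC foo by 8): {bar=1, baz=5, foo=46}
  after event 10 (t=46: SET baz = 42): {bar=1, baz=42, foo=46}
  after event 11 (t=56: INC foo by 4): {bar=1, baz=42, foo=50}

Answer: {bar=1, baz=42, foo=50}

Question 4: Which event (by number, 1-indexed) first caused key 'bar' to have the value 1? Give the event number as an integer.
Looking for first event where bar becomes 1:
  event 2: bar = -9
  event 3: bar = -9
  event 4: bar = -9
  event 5: bar = -9
  event 6: bar = (absent)
  event 7: bar (absent) -> 1  <-- first match

Answer: 7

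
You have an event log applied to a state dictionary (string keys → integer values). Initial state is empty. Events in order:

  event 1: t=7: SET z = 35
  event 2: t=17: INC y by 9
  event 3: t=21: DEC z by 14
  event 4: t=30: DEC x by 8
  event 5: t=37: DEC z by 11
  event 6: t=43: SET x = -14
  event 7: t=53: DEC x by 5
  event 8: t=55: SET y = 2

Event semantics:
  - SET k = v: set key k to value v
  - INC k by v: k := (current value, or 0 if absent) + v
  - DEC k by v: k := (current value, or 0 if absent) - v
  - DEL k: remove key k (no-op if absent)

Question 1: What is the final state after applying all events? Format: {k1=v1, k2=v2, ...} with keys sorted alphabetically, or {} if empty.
Answer: {x=-19, y=2, z=10}

Derivation:
  after event 1 (t=7: SET z = 35): {z=35}
  after event 2 (t=17: INC y by 9): {y=9, z=35}
  after event 3 (t=21: DEC z by 14): {y=9, z=21}
  after event 4 (t=30: DEC x by 8): {x=-8, y=9, z=21}
  after event 5 (t=37: DEC z by 11): {x=-8, y=9, z=10}
  after event 6 (t=43: SET x = -14): {x=-14, y=9, z=10}
  after event 7 (t=53: DEC x by 5): {x=-19, y=9, z=10}
  after event 8 (t=55: SET y = 2): {x=-19, y=2, z=10}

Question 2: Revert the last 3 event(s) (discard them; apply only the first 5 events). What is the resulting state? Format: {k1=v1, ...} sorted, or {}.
Answer: {x=-8, y=9, z=10}

Derivation:
Keep first 5 events (discard last 3):
  after event 1 (t=7: SET z = 35): {z=35}
  after event 2 (t=17: INC y by 9): {y=9, z=35}
  after event 3 (t=21: DEC z by 14): {y=9, z=21}
  after event 4 (t=30: DEC x by 8): {x=-8, y=9, z=21}
  after event 5 (t=37: DEC z by 11): {x=-8, y=9, z=10}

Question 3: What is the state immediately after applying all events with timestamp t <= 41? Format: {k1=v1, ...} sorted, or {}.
Apply events with t <= 41 (5 events):
  after event 1 (t=7: SET z = 35): {z=35}
  after event 2 (t=17: INC y by 9): {y=9, z=35}
  after event 3 (t=21: DEC z by 14): {y=9, z=21}
  after event 4 (t=30: DEC x by 8): {x=-8, y=9, z=21}
  after event 5 (t=37: DEC z by 11): {x=-8, y=9, z=10}

Answer: {x=-8, y=9, z=10}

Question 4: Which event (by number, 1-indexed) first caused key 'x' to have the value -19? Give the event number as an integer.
Looking for first event where x becomes -19:
  event 4: x = -8
  event 5: x = -8
  event 6: x = -14
  event 7: x -14 -> -19  <-- first match

Answer: 7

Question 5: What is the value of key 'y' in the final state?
Answer: 2

Derivation:
Track key 'y' through all 8 events:
  event 1 (t=7: SET z = 35): y unchanged
  event 2 (t=17: INC y by 9): y (absent) -> 9
  event 3 (t=21: DEC z by 14): y unchanged
  event 4 (t=30: DEC x by 8): y unchanged
  event 5 (t=37: DEC z by 11): y unchanged
  event 6 (t=43: SET x = -14): y unchanged
  event 7 (t=53: DEC x by 5): y unchanged
  event 8 (t=55: SET y = 2): y 9 -> 2
Final: y = 2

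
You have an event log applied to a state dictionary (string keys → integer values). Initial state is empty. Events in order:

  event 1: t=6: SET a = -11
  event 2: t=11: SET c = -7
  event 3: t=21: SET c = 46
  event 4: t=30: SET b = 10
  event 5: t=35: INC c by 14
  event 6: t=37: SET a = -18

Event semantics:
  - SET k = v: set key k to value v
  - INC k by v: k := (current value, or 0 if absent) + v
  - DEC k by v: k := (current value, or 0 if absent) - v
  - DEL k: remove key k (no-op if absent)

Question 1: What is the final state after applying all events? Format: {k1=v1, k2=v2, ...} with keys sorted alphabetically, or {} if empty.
Answer: {a=-18, b=10, c=60}

Derivation:
  after event 1 (t=6: SET a = -11): {a=-11}
  after event 2 (t=11: SET c = -7): {a=-11, c=-7}
  after event 3 (t=21: SET c = 46): {a=-11, c=46}
  after event 4 (t=30: SET b = 10): {a=-11, b=10, c=46}
  after event 5 (t=35: INC c by 14): {a=-11, b=10, c=60}
  after event 6 (t=37: SET a = -18): {a=-18, b=10, c=60}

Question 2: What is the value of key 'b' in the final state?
Answer: 10

Derivation:
Track key 'b' through all 6 events:
  event 1 (t=6: SET a = -11): b unchanged
  event 2 (t=11: SET c = -7): b unchanged
  event 3 (t=21: SET c = 46): b unchanged
  event 4 (t=30: SET b = 10): b (absent) -> 10
  event 5 (t=35: INC c by 14): b unchanged
  event 6 (t=37: SET a = -18): b unchanged
Final: b = 10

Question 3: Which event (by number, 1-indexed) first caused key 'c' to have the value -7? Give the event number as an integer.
Looking for first event where c becomes -7:
  event 2: c (absent) -> -7  <-- first match

Answer: 2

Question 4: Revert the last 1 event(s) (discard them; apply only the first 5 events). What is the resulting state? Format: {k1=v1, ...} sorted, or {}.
Answer: {a=-11, b=10, c=60}

Derivation:
Keep first 5 events (discard last 1):
  after event 1 (t=6: SET a = -11): {a=-11}
  after event 2 (t=11: SET c = -7): {a=-11, c=-7}
  after event 3 (t=21: SET c = 46): {a=-11, c=46}
  after event 4 (t=30: SET b = 10): {a=-11, b=10, c=46}
  after event 5 (t=35: INC c by 14): {a=-11, b=10, c=60}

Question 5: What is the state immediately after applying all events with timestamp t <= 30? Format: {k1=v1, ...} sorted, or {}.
Apply events with t <= 30 (4 events):
  after event 1 (t=6: SET a = -11): {a=-11}
  after event 2 (t=11: SET c = -7): {a=-11, c=-7}
  after event 3 (t=21: SET c = 46): {a=-11, c=46}
  after event 4 (t=30: SET b = 10): {a=-11, b=10, c=46}

Answer: {a=-11, b=10, c=46}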